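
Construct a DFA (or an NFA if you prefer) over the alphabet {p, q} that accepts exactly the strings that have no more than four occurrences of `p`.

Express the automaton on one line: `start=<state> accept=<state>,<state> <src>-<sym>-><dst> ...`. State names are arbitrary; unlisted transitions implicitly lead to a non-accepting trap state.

Only the number of `p`s matters, and only up to 5. Make a chain s0 → s1 → s2 → s3 → s4 → s5 advanced by each `p` (with s5 absorbing); every other symbol self-loops. The accepting set is {s0, s1, s2, s3, s4}.
6 states suffice.
        p   q  
>* s0   s1  s0 
 * s1   s2  s1 
 * s2   s3  s2 
 * s3   s4  s3 
 * s4   s5  s4 
   s5   s5  s5 
(> = start, * = accepting)

start=s0 accept=s0,s1,s2,s3,s4 s0-p->s1 s0-q->s0 s1-p->s2 s1-q->s1 s2-p->s3 s2-q->s2 s3-p->s4 s3-q->s3 s4-p->s5 s4-q->s4 s5-p->s5 s5-q->s5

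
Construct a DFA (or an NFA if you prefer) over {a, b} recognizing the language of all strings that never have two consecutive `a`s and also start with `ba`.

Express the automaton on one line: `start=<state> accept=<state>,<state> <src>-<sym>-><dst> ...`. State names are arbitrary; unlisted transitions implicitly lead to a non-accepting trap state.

start=q0 accept=q3,q4 q0-a->q1 q0-b->q2 q1-a->q1 q1-b->q1 q2-a->q3 q2-b->q1 q3-a->q1 q3-b->q4 q4-a->q3 q4-b->q4

Handle the two conditions separately and then intersect. One (3 states) tracks partial matches of the forbidden pattern `aa`; the other (4 states) tracks whether the input so far still matches the prefix `ba`. Each combined state is a pair, one component from each; accept when both components accept. Minimizing collapses redundant product states.
A 5-state machine:
        a   b  
>  q0   q1  q2 
   q1   q1  q1 
   q2   q3  q1 
 * q3   q1  q4 
 * q4   q3  q4 
(> = start, * = accepting)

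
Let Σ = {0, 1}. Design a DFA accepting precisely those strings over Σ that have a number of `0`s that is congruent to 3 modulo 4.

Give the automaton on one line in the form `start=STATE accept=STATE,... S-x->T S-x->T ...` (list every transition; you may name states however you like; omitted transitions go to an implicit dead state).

start=s0 accept=s3 s0-0->s1 s0-1->s0 s1-0->s2 s1-1->s1 s2-0->s3 s2-1->s2 s3-0->s0 s3-1->s3

Keep the running count of `0`s modulo 4: each `0` advances along the cycle s0 → s1 → s2 → s3 → s0 while other symbols loop. Accept at s3.
4 states suffice.
        0   1  
>  s0   s1  s0 
   s1   s2  s1 
   s2   s3  s2 
 * s3   s0  s3 
(> = start, * = accepting)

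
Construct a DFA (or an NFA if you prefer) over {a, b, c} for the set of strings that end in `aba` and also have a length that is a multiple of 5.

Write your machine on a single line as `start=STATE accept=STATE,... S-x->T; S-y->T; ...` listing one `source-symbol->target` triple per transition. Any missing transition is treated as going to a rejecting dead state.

Build one automaton per condition and run them in lockstep. One (4 states) tracks how much of the suffix `aba` has currently been matched; the other (5 states) tracks the input length modulo 5. Each combined state is a pair, one component from each; accept when both components accept. Minimizing collapses redundant product states.
        a   b   c  
>  q0   q1  q1  q1 
   q1   q2  q2  q2 
   q2   q3  q4  q4 
   q3   q5  q6  q5 
   q4   q5  q5  q5 
   q5   q0  q0  q0 
   q6   q7  q0  q0 
 * q7   q1  q1  q1 
(> = start, * = accepting)

start=q0; accept=q7; q0-a->q1; q0-b->q1; q0-c->q1; q1-a->q2; q1-b->q2; q1-c->q2; q2-a->q3; q2-b->q4; q2-c->q4; q3-a->q5; q3-b->q6; q3-c->q5; q4-a->q5; q4-b->q5; q4-c->q5; q5-a->q0; q5-b->q0; q5-c->q0; q6-a->q7; q6-b->q0; q6-c->q0; q7-a->q1; q7-b->q1; q7-c->q1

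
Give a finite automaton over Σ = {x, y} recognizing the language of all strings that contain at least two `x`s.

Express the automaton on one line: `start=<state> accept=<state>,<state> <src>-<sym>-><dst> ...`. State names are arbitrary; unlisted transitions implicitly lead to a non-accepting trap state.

Count `x`s, saturating at 3: states q0 through q2 mean 0 through 2 `x`s seen; q3 means more than 2. Each `x` increments (capped at q3); other symbols loop. Accept from {q2, q3}.
With 4 states:
        x   y  
>  q0   q1  q0 
   q1   q2  q1 
 * q2   q3  q2 
 * q3   q3  q3 
(> = start, * = accepting)

start=q0 accept=q2,q3 q0-x->q1 q0-y->q0 q1-x->q2 q1-y->q1 q2-x->q3 q2-y->q2 q3-x->q3 q3-y->q3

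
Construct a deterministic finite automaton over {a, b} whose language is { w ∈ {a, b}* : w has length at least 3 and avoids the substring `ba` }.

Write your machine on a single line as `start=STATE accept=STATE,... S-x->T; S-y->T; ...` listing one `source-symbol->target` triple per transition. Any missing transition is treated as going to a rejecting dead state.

Run two small machines in parallel and take their product. The first has 5 states tracking the input length, saturating at 4; the second has 3 states tracking partial matches of the forbidden pattern `ba`. A product state is a pair (one from each), accepting exactly when both do.
          a    b  
>  s0     s1   s2 
   s1     s3   s4 
   s2     s5   s4 
   s3     s6   s7 
   s4     s8   s7 
   s5     s8   s8 
 * s6     s9  s10 
 * s7    s11  s10 
   s8    s11  s11 
 * s9     s9  s10 
 * s10   s11  s10 
   s11   s11  s11 
(> = start, * = accepting)

start=s0; accept=s6,s7,s9,s10; s0-a->s1; s0-b->s2; s1-a->s3; s1-b->s4; s2-a->s5; s2-b->s4; s3-a->s6; s3-b->s7; s4-a->s8; s4-b->s7; s5-a->s8; s5-b->s8; s6-a->s9; s6-b->s10; s7-a->s11; s7-b->s10; s8-a->s11; s8-b->s11; s9-a->s9; s9-b->s10; s10-a->s11; s10-b->s10; s11-a->s11; s11-b->s11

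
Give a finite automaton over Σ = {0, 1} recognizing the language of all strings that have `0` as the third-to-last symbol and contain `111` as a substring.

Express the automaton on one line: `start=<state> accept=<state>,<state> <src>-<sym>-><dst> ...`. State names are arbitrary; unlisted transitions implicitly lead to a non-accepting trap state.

start=s0 accept=s7,s8,s9,s10 s0-0->s0 s0-1->s1 s1-0->s0 s1-1->s2 s2-0->s0 s2-1->s3 s3-0->s4 s3-1->s3 s4-0->s5 s4-1->s6 s5-0->s7 s5-1->s8 s6-0->s9 s6-1->s10 s7-0->s7 s7-1->s8 s8-0->s9 s8-1->s10 s9-0->s5 s9-1->s6 s10-0->s4 s10-1->s3

Build one automaton per condition and run them in lockstep. One (15 states) tracks the last 3 symbols read; the other (4 states) tracks whether and how much of `111` has been seen. Each combined state is a pair, one component from each; accept when both components accept. After merging equivalent states the machine shrinks.
11 states suffice.
          0    1  
>  s0     s0   s1 
   s1     s0   s2 
   s2     s0   s3 
   s3     s4   s3 
   s4     s5   s6 
   s5     s7   s8 
   s6     s9  s10 
 * s7     s7   s8 
 * s8     s9  s10 
 * s9     s5   s6 
 * s10    s4   s3 
(> = start, * = accepting)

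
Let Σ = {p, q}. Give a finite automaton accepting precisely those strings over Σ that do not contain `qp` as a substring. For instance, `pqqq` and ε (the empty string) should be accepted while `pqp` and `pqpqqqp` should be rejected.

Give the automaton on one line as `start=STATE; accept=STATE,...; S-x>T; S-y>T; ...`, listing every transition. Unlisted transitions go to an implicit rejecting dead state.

start=S0; accept=S0,S1; S0-p>S0; S0-q>S1; S1-p>S2; S1-q>S1; S2-p>S2; S2-q>S2

Track partial matches of the forbidden pattern `qp`. State S2 is a dead state reached once `qp` has occurred; every other state accepts. S0 means no part of `qp` is currently matched.
        p   q  
>* S0   S0  S1 
 * S1   S2  S1 
   S2   S2  S2 
(> = start, * = accepting)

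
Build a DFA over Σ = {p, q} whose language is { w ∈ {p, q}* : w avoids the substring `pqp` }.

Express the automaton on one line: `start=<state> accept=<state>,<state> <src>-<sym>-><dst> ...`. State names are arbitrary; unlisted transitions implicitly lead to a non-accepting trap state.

Track partial matches of the forbidden pattern `pqp`. State S3 is a dead state reached once `pqp` has occurred; every other state accepts. S0 means no part of `pqp` is currently matched.
4 states suffice.
        p   q  
>* S0   S1  S0 
 * S1   S1  S2 
 * S2   S3  S0 
   S3   S3  S3 
(> = start, * = accepting)

start=S0 accept=S0,S1,S2 S0-p->S1 S0-q->S0 S1-p->S1 S1-q->S2 S2-p->S3 S2-q->S0 S3-p->S3 S3-q->S3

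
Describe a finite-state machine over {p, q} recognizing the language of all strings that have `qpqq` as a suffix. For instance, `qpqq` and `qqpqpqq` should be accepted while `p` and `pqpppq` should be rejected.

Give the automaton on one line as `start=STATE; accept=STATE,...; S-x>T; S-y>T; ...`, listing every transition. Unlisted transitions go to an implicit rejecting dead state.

Let each state record the length of the longest suffix of the input read so far that is also a prefix of `qpqq`. S1 means the last symbol is `q`; S2 means the last 2 symbols are `qp`; S3 means the last 3 symbols are `qpq`; S4 means the last 4 symbols are `qpqq`. Accept only at S4, where the string currently ends in `qpqq`.
        p   q  
>  S0   S0  S1 
   S1   S2  S1 
   S2   S0  S3 
   S3   S2  S4 
 * S4   S2  S1 
(> = start, * = accepting)

start=S0; accept=S4; S0-p>S0; S0-q>S1; S1-p>S2; S1-q>S1; S2-p>S0; S2-q>S3; S3-p>S2; S3-q>S4; S4-p>S2; S4-q>S1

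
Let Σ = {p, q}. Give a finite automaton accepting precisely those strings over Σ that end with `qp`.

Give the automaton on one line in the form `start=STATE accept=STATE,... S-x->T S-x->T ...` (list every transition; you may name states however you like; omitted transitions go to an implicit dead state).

start=S0 accept=S2 S0-p->S0 S0-q->S1 S1-p->S2 S1-q->S1 S2-p->S0 S2-q->S1

Let each state record the length of the longest suffix of the input read so far that is also a prefix of `qp`. S1 means the last symbol is `q`; S2 means the last 2 symbols are `qp`. Accept only at S2, where the string currently ends in `qp`.
        p   q  
>  S0   S0  S1 
   S1   S2  S1 
 * S2   S0  S1 
(> = start, * = accepting)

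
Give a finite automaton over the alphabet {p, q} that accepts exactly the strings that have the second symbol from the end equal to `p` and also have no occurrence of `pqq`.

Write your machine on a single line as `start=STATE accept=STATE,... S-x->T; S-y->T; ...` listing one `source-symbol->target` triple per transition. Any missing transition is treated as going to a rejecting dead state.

start=A; accept=C,D; A-p->B; A-q->A; B-p->C; B-q->D; C-p->C; C-q->D; D-p->B; D-q->E; E-p->E; E-q->E

Run two small machines in parallel and take their product. One (7 states) tracks the last 2 symbols read; the other (4 states) tracks partial matches of the forbidden pattern `pqq`. Each combined state is a pair, one component from each; accept when both components accept. Minimizing collapses redundant product states.
With 5 states:
       p  q 
>  A   B  A 
   B   C  D 
 * C   C  D 
 * D   B  E 
   E   E  E 
(> = start, * = accepting)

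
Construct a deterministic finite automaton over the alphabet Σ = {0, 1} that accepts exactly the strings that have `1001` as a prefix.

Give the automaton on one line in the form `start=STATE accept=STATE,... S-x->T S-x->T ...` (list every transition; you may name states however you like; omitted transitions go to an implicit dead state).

Walk along `1001` while the input agrees: from S0 take `1` to S1, and so on. Any deviation drops to the rejecting sink S5. Once S4 is reached the prefix is confirmed and every continuation is accepted.
6 states suffice.
        0   1  
>  S0   S5  S1 
   S1   S2  S5 
   S2   S3  S5 
   S3   S5  S4 
 * S4   S4  S4 
   S5   S5  S5 
(> = start, * = accepting)

start=S0 accept=S4 S0-0->S5 S0-1->S1 S1-0->S2 S1-1->S5 S2-0->S3 S2-1->S5 S3-0->S5 S3-1->S4 S4-0->S4 S4-1->S4 S5-0->S5 S5-1->S5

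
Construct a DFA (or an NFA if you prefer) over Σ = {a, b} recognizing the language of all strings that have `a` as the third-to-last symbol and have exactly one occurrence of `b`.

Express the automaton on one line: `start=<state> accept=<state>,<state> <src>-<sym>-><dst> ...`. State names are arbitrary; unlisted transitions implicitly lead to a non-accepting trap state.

start=q0 accept=q7,q8,q10 q0-a->q1 q0-b->q2 q1-a->q3 q1-b->q4 q2-a->q5 q2-b->q6 q3-a->q3 q3-b->q7 q4-a->q8 q4-b->q6 q5-a->q9 q5-b->q6 q6-a->q6 q6-b->q6 q7-a->q8 q7-b->q6 q8-a->q9 q8-b->q6 q9-a->q10 q9-b->q6 q10-a->q10 q10-b->q6

Handle the two conditions separately and then intersect. One (15 states) tracks the last 3 symbols read; the other (3 states) tracks the count of `b`s, saturating at 2. Each combined state is a pair, one component from each; accept when both components accept. Equivalent product states are then merged.
11 states suffice.
          a    b  
>  q0     q1   q2 
   q1     q3   q4 
   q2     q5   q6 
   q3     q3   q7 
   q4     q8   q6 
   q5     q9   q6 
   q6     q6   q6 
 * q7     q8   q6 
 * q8     q9   q6 
   q9    q10   q6 
 * q10   q10   q6 
(> = start, * = accepting)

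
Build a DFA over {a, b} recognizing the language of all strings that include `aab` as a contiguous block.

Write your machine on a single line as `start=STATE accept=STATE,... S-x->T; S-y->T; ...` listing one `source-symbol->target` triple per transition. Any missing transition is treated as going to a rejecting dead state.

Track how much of `aab` has been matched so far: state S0 is no progress, S3 is the absorbing accept state reached once `aab` has occurred. Intermediate states record partial matches; on a mismatch, fall back to the longest reusable overlap.
4 states suffice.
        a   b  
>  S0   S1  S0 
   S1   S2  S0 
   S2   S2  S3 
 * S3   S3  S3 
(> = start, * = accepting)

start=S0; accept=S3; S0-a->S1; S0-b->S0; S1-a->S2; S1-b->S0; S2-a->S2; S2-b->S3; S3-a->S3; S3-b->S3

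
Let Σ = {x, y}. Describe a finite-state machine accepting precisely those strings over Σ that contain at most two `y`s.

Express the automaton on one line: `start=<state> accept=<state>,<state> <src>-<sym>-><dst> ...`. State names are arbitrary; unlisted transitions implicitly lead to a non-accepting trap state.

start=A accept=A,B,C A-x->A A-y->B B-x->B B-y->C C-x->C C-y->D D-x->D D-y->D

Only the number of `y`s matters, and only up to 3. Make a chain A → B → C → D advanced by each `y` (with D absorbing); every other symbol self-loops. The accepting set is {A, B, C}.
A 4-state machine:
       x  y 
>* A   A  B 
 * B   B  C 
 * C   C  D 
   D   D  D 
(> = start, * = accepting)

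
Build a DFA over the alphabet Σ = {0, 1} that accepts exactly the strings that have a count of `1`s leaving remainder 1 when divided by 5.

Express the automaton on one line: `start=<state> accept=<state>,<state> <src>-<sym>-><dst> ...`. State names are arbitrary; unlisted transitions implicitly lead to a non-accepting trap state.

start=q0 accept=q1 q0-0->q0 q0-1->q1 q1-0->q1 q1-1->q2 q2-0->q2 q2-1->q3 q3-0->q3 q3-1->q4 q4-0->q4 q4-1->q0

The only thing that matters is how many `1`s have appeared, reduced mod 5. Use one state per residue: q0 for 0, …, q4 for 4. Reading `1` moves to the next residue; anything else stays put. q1 is accepting.
With 5 states:
        0   1  
>  q0   q0  q1 
 * q1   q1  q2 
   q2   q2  q3 
   q3   q3  q4 
   q4   q4  q0 
(> = start, * = accepting)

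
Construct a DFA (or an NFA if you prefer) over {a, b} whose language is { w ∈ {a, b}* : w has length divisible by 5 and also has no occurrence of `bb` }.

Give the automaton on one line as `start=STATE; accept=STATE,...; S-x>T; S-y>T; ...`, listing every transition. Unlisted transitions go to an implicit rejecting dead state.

start=q0; accept=q0,q12; q0-a>q1; q0-b>q2; q1-a>q3; q1-b>q4; q2-a>q3; q2-b>q5; q3-a>q6; q3-b>q7; q4-a>q6; q4-b>q8; q5-a>q8; q5-b>q8; q6-a>q9; q6-b>q10; q7-a>q9; q7-b>q11; q8-a>q11; q8-b>q11; q9-a>q0; q9-b>q12; q10-a>q0; q10-b>q13; q11-a>q13; q11-b>q13; q12-a>q1; q12-b>q14; q13-a>q14; q13-b>q14; q14-a>q5; q14-b>q5

Run two small machines in parallel and take their product. One (5 states) tracks the input length modulo 5; the other (3 states) tracks partial matches of the forbidden pattern `bb`. Each combined state is a pair, one component from each; accept when both components accept.
A 15-state machine:
          a    b  
>* q0     q1   q2 
   q1     q3   q4 
   q2     q3   q5 
   q3     q6   q7 
   q4     q6   q8 
   q5     q8   q8 
   q6     q9  q10 
   q7     q9  q11 
   q8    q11  q11 
   q9     q0  q12 
   q10    q0  q13 
   q11   q13  q13 
 * q12    q1  q14 
   q13   q14  q14 
   q14    q5   q5 
(> = start, * = accepting)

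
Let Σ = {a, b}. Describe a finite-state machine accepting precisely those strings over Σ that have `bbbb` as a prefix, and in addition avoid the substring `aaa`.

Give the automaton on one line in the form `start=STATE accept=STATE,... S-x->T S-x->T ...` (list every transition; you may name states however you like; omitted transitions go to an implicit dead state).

Handle the two conditions separately and then intersect. One (6 states) tracks whether the input so far still matches the prefix `bbbb`; the other (4 states) tracks partial matches of the forbidden pattern `aaa`. Each combined state is a pair, one component from each; accept when both components accept. After merging equivalent states the machine shrinks.
        a   b  
>  S0   S1  S2 
   S1   S1  S1 
   S2   S1  S3 
   S3   S1  S4 
   S4   S1  S5 
 * S5   S6  S5 
 * S6   S7  S5 
 * S7   S1  S5 
(> = start, * = accepting)

start=S0 accept=S5,S6,S7 S0-a->S1 S0-b->S2 S1-a->S1 S1-b->S1 S2-a->S1 S2-b->S3 S3-a->S1 S3-b->S4 S4-a->S1 S4-b->S5 S5-a->S6 S5-b->S5 S6-a->S7 S6-b->S5 S7-a->S1 S7-b->S5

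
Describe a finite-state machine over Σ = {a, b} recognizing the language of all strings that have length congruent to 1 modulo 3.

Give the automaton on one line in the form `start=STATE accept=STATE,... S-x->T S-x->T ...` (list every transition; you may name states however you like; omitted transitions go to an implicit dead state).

Only the length mod 3 matters, so use a 3-cycle: from any state, every input symbol moves to the next state, wrapping q2 back to q0. Mark q1 accepting.
        a   b  
>  q0   q1  q1 
 * q1   q2  q2 
   q2   q0  q0 
(> = start, * = accepting)

start=q0 accept=q1 q0-a->q1 q0-b->q1 q1-a->q2 q1-b->q2 q2-a->q0 q2-b->q0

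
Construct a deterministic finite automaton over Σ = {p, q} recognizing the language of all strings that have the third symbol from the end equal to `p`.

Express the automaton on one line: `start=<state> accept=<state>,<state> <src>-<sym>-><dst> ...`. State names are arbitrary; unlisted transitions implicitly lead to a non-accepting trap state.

start=S0 accept=S7,S8,S9,S10 S0-p->S1 S0-q->S2 S1-p->S3 S1-q->S4 S2-p->S5 S2-q->S6 S3-p->S7 S3-q->S8 S4-p->S9 S4-q->S10 S5-p->S11 S5-q->S12 S6-p->S13 S6-q->S14 S7-p->S7 S7-q->S8 S8-p->S9 S8-q->S10 S9-p->S11 S9-q->S12 S10-p->S13 S10-q->S14 S11-p->S7 S11-q->S8 S12-p->S9 S12-q->S10 S13-p->S11 S13-q->S12 S14-p->S13 S14-q->S14

A DFA must remember the last 3 symbols (since which symbol is third-to-last isn't known until the input ends). Use one state per possible window of the last ≤3 symbols; accept from those whose window starts with `p`.
With 15 states:
          p    q  
>  S0     S1   S2 
   S1     S3   S4 
   S2     S5   S6 
   S3     S7   S8 
   S4     S9  S10 
   S5    S11  S12 
   S6    S13  S14 
 * S7     S7   S8 
 * S8     S9  S10 
 * S9    S11  S12 
 * S10   S13  S14 
   S11    S7   S8 
   S12    S9  S10 
   S13   S11  S12 
   S14   S13  S14 
(> = start, * = accepting)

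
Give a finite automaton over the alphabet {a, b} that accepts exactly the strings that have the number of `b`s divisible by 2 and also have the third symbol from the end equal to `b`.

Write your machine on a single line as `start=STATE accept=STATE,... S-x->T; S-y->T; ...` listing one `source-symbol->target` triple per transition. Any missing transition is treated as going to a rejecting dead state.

start=q0; accept=q12,q13,q19,q22; q0-a->q1; q0-b->q2; q1-a->q3; q1-b->q4; q2-a->q5; q2-b->q6; q3-a->q7; q3-b->q8; q4-a->q9; q4-b->q10; q5-a->q11; q5-b->q12; q6-a->q13; q6-b->q14; q7-a->q7; q7-b->q8; q8-a->q9; q8-b->q10; q9-a->q11; q9-b->q12; q10-a->q13; q10-b->q14; q11-a->q15; q11-b->q16; q12-a->q17; q12-b->q18; q13-a->q19; q13-b->q20; q14-a->q21; q14-b->q22; q15-a->q15; q15-b->q16; q16-a->q17; q16-b->q18; q17-a->q19; q17-b->q20; q18-a->q21; q18-b->q22; q19-a->q7; q19-b->q8; q20-a->q9; q20-b->q10; q21-a->q11; q21-b->q12; q22-a->q13; q22-b->q14

Build one automaton per condition and run them in lockstep. The first has 2 states tracking the count of `b`s modulo 2; the second has 15 states tracking the last 3 symbols read. A product state is a pair (one from each), accepting exactly when both do.
A 23-state machine:
          a    b  
>  q0     q1   q2 
   q1     q3   q4 
   q2     q5   q6 
   q3     q7   q8 
   q4     q9  q10 
   q5    q11  q12 
   q6    q13  q14 
   q7     q7   q8 
   q8     q9  q10 
   q9    q11  q12 
   q10   q13  q14 
   q11   q15  q16 
 * q12   q17  q18 
 * q13   q19  q20 
   q14   q21  q22 
   q15   q15  q16 
   q16   q17  q18 
   q17   q19  q20 
   q18   q21  q22 
 * q19    q7   q8 
   q20    q9  q10 
   q21   q11  q12 
 * q22   q13  q14 
(> = start, * = accepting)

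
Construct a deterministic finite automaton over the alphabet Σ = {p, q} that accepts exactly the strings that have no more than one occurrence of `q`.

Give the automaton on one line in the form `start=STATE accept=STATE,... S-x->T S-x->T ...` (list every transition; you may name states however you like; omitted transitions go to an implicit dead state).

Count `q`s, saturating at 2: state s0 means no `q` yet, s1 means one `q` seen, s2 means more than one. Each `q` increments (capped at s2); other symbols loop. Accept from {s0, s1}.
3 states suffice.
        p   q  
>* s0   s0  s1 
 * s1   s1  s2 
   s2   s2  s2 
(> = start, * = accepting)

start=s0 accept=s0,s1 s0-p->s0 s0-q->s1 s1-p->s1 s1-q->s2 s2-p->s2 s2-q->s2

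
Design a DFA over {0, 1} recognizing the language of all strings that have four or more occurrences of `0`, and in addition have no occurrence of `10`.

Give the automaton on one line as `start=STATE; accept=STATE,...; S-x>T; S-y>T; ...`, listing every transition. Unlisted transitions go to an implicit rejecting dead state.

Handle the two conditions separately and then intersect. The first has 6 states tracking the count of `0`s, saturating at 5; the second has 3 states tracking partial matches of the forbidden pattern `10`. A product state is a pair (one from each), accepting exactly when both do. Equivalent product states are then merged.
With 7 states:
       0  1 
>  A   B  C 
   B   D  C 
   C   C  C 
   D   E  C 
   E   F  C 
 * F   F  G 
 * G   C  G 
(> = start, * = accepting)

start=A; accept=F,G; A-0>B; A-1>C; B-0>D; B-1>C; C-0>C; C-1>C; D-0>E; D-1>C; E-0>F; E-1>C; F-0>F; F-1>G; G-0>C; G-1>G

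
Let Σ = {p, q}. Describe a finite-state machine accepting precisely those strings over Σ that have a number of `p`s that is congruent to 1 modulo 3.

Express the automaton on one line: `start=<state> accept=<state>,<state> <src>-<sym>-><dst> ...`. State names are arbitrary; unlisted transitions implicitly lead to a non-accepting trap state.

start=A accept=B A-p->B A-q->A B-p->C B-q->B C-p->A C-q->C

Keep the running count of `p`s modulo 3: each `p` advances along the cycle A → B → C → A while other symbols loop. Accept at B.
       p  q 
>  A   B  A 
 * B   C  B 
   C   A  C 
(> = start, * = accepting)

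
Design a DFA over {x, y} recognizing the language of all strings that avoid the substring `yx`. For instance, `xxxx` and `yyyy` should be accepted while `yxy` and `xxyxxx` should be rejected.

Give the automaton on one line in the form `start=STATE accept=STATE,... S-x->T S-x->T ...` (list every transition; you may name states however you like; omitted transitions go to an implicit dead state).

start=q0 accept=q0,q1 q0-x->q0 q0-y->q1 q1-x->q2 q1-y->q1 q2-x->q2 q2-y->q2

This is the complement of 'contains `yx`'. Use the same substring-matching states — q0 through q2 holding how much of `yx` has just been matched — but flip the accepting set: everything except the trap q2 accepts.
With 3 states:
        x   y  
>* q0   q0  q1 
 * q1   q2  q1 
   q2   q2  q2 
(> = start, * = accepting)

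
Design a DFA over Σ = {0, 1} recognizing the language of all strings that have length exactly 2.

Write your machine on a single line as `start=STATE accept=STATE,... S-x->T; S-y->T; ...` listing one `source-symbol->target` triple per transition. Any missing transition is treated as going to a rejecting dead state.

start=S0; accept=S2; S0-0->S1; S0-1->S1; S1-0->S2; S1-1->S2; S2-0->S3; S2-1->S3; S3-0->S3; S3-1->S3

Count input length up to 3: every symbol moves from S0 toward S3, which means 'more than 2' and absorbs. Accept from {S2}.
With 4 states:
        0   1  
>  S0   S1  S1 
   S1   S2  S2 
 * S2   S3  S3 
   S3   S3  S3 
(> = start, * = accepting)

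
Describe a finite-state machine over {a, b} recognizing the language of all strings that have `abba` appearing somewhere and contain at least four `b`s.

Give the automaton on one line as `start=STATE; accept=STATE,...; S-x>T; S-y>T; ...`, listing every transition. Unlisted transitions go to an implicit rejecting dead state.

start=s0; accept=s14; s0-a>s1; s0-b>s2; s1-a>s1; s1-b>s3; s2-a>s4; s2-b>s5; s3-a>s4; s3-b>s6; s4-a>s4; s4-b>s7; s5-a>s8; s5-b>s5; s6-a>s9; s6-b>s5; s7-a>s8; s7-b>s10; s8-a>s8; s8-b>s11; s9-a>s9; s9-b>s12; s10-a>s12; s10-b>s5; s11-a>s8; s11-b>s13; s12-a>s12; s12-b>s14; s13-a>s14; s13-b>s5; s14-a>s14; s14-b>s14

Handle the two conditions separately and then intersect. One (5 states) tracks whether and how much of `abba` has been seen; the other (6 states) tracks the count of `b`s, saturating at 5. Each combined state is a pair, one component from each; accept when both components accept. After merging equivalent states the machine shrinks.
15 states suffice.
          a    b  
>  s0     s1   s2 
   s1     s1   s3 
   s2     s4   s5 
   s3     s4   s6 
   s4     s4   s7 
   s5     s8   s5 
   s6     s9   s5 
   s7     s8  s10 
   s8     s8  s11 
   s9     s9  s12 
   s10   s12   s5 
   s11    s8  s13 
   s12   s12  s14 
   s13   s14   s5 
 * s14   s14  s14 
(> = start, * = accepting)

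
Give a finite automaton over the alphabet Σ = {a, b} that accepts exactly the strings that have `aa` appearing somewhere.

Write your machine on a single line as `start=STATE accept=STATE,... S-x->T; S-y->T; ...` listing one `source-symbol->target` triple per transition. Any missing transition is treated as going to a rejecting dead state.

start=q0; accept=q2; q0-a->q1; q0-b->q0; q1-a->q2; q1-b->q0; q2-a->q2; q2-b->q2

Track how much of `aa` has been matched so far: state q0 is no progress, q2 is the absorbing accept state reached once `aa` has occurred. Intermediate states record partial matches; on a mismatch, fall back to the longest reusable overlap.
        a   b  
>  q0   q1  q0 
   q1   q2  q0 
 * q2   q2  q2 
(> = start, * = accepting)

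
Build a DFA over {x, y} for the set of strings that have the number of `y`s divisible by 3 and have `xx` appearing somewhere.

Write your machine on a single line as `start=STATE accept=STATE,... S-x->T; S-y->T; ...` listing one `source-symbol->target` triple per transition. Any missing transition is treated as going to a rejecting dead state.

Run two small machines in parallel and take their product. One (3 states) tracks the count of `y`s modulo 3; the other (3 states) tracks whether and how much of `xx` has been seen. Each combined state is a pair, one component from each; accept when both components accept.
A 9-state machine:
        x   y  
>  q0   q1  q2 
   q1   q3  q2 
   q2   q4  q5 
 * q3   q3  q6 
   q4   q6  q5 
   q5   q7  q0 
   q6   q6  q8 
   q7   q8  q0 
   q8   q8  q3 
(> = start, * = accepting)

start=q0; accept=q3; q0-x->q1; q0-y->q2; q1-x->q3; q1-y->q2; q2-x->q4; q2-y->q5; q3-x->q3; q3-y->q6; q4-x->q6; q4-y->q5; q5-x->q7; q5-y->q0; q6-x->q6; q6-y->q8; q7-x->q8; q7-y->q0; q8-x->q8; q8-y->q3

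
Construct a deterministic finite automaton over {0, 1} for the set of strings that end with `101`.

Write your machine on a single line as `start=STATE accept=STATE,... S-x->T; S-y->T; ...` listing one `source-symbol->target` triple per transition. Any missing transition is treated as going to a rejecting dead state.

Remember how much of `101` the current input suffix matches. State S0 means no match yet; S1 means the last symbol is `1`; S2 means the last 2 symbols are `10`; S3 means the last 3 symbols are `101`. Only S3 accepts. On a mismatch, fall back to the longest proper suffix that is still a prefix of `101`.
With 4 states:
        0   1  
>  S0   S0  S1 
   S1   S2  S1 
   S2   S0  S3 
 * S3   S2  S1 
(> = start, * = accepting)

start=S0; accept=S3; S0-0->S0; S0-1->S1; S1-0->S2; S1-1->S1; S2-0->S0; S2-1->S3; S3-0->S2; S3-1->S1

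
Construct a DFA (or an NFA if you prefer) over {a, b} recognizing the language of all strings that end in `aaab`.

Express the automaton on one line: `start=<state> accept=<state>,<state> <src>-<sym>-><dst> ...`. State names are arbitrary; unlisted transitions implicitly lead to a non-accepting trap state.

Let each state record the length of the longest suffix of the input read so far that is also a prefix of `aaab`. q1 means the last symbol is `a`; q2 means the last 2 symbols are `aa`; q3 means the last 3 symbols are `aaa`; q4 means the last 4 symbols are `aaab`. Accept only at q4, where the string currently ends in `aaab`.
A 5-state machine:
        a   b  
>  q0   q1  q0 
   q1   q2  q0 
   q2   q3  q0 
   q3   q3  q4 
 * q4   q1  q0 
(> = start, * = accepting)

start=q0 accept=q4 q0-a->q1 q0-b->q0 q1-a->q2 q1-b->q0 q2-a->q3 q2-b->q0 q3-a->q3 q3-b->q4 q4-a->q1 q4-b->q0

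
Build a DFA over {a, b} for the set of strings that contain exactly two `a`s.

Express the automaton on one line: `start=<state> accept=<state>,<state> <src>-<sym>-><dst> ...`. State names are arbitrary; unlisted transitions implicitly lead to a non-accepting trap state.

Count `a`s, saturating at 3: states s0 through s2 mean 0 through 2 `a`s seen; s3 means more than 2. Each `a` increments (capped at s3); other symbols loop. Accept from {s2}.
A 4-state machine:
        a   b  
>  s0   s1  s0 
   s1   s2  s1 
 * s2   s3  s2 
   s3   s3  s3 
(> = start, * = accepting)

start=s0 accept=s2 s0-a->s1 s0-b->s0 s1-a->s2 s1-b->s1 s2-a->s3 s2-b->s2 s3-a->s3 s3-b->s3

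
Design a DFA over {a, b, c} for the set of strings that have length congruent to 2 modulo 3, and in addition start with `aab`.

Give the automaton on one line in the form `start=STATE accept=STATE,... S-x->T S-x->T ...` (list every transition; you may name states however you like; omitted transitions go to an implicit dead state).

start=q0 accept=q8 q0-a->q1 q0-b->q2 q0-c->q2 q1-a->q3 q1-b->q4 q1-c->q4 q2-a->q4 q2-b->q4 q2-c->q4 q3-a->q5 q3-b->q6 q3-c->q5 q4-a->q5 q4-b->q5 q4-c->q5 q5-a->q2 q5-b->q2 q5-c->q2 q6-a->q7 q6-b->q7 q6-c->q7 q7-a->q8 q7-b->q8 q7-c->q8 q8-a->q6 q8-b->q6 q8-c->q6

Build one automaton per condition and run them in lockstep. The first has 3 states tracking the input length modulo 3; the second has 5 states tracking whether the input so far still matches the prefix `aab`. A product state is a pair (one from each), accepting exactly when both do.
        a   b   c  
>  q0   q1  q2  q2 
   q1   q3  q4  q4 
   q2   q4  q4  q4 
   q3   q5  q6  q5 
   q4   q5  q5  q5 
   q5   q2  q2  q2 
   q6   q7  q7  q7 
   q7   q8  q8  q8 
 * q8   q6  q6  q6 
(> = start, * = accepting)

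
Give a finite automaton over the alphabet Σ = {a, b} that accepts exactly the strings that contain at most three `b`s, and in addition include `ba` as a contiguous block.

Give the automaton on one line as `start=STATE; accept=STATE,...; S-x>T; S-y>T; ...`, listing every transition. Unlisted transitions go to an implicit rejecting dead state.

Run two small machines in parallel and take their product. One (5 states) tracks the count of `b`s, saturating at 4; the other (3 states) tracks whether and how much of `ba` has been seen. Each combined state is a pair, one component from each; accept when both components accept.
        a   b  
>  q0   q0  q1 
   q1   q2  q3 
 * q2   q2  q4 
   q3   q4  q5 
 * q4   q4  q6 
   q5   q6  q7 
 * q6   q6  q8 
   q7   q8  q7 
   q8   q8  q8 
(> = start, * = accepting)

start=q0; accept=q2,q4,q6; q0-a>q0; q0-b>q1; q1-a>q2; q1-b>q3; q2-a>q2; q2-b>q4; q3-a>q4; q3-b>q5; q4-a>q4; q4-b>q6; q5-a>q6; q5-b>q7; q6-a>q6; q6-b>q8; q7-a>q8; q7-b>q7; q8-a>q8; q8-b>q8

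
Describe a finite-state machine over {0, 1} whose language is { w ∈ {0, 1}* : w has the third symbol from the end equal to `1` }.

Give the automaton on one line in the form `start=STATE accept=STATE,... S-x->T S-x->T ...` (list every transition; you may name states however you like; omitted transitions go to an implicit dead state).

start=A accept=L,M,N,O A-0->B A-1->C B-0->D B-1->E C-0->F C-1->G D-0->H D-1->I E-0->J E-1->K F-0->L F-1->M G-0->N G-1->O H-0->H H-1->I I-0->J I-1->K J-0->L J-1->M K-0->N K-1->O L-0->H L-1->I M-0->J M-1->K N-0->L N-1->M O-0->N O-1->O

Because acceptance depends on a position counted from the end, the machine has to buffer the most recent 3 symbols. Make each state the string of the last up-to-3 symbols read; on input `x` shift the window left and append `x`. Accept when the buffered window has length 3 and begins with `1`.
A 15-state machine:
       0  1 
>  A   B  C 
   B   D  E 
   C   F  G 
   D   H  I 
   E   J  K 
   F   L  M 
   G   N  O 
   H   H  I 
   I   J  K 
   J   L  M 
   K   N  O 
 * L   H  I 
 * M   J  K 
 * N   L  M 
 * O   N  O 
(> = start, * = accepting)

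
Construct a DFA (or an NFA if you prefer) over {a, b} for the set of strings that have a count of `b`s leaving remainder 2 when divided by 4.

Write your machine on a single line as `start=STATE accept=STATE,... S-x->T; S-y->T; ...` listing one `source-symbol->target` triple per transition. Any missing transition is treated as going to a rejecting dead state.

Keep the running count of `b`s modulo 4: each `b` advances along the cycle s0 → s1 → s2 → s3 → s0 while other symbols loop. Accept at s2.
A 4-state machine:
        a   b  
>  s0   s0  s1 
   s1   s1  s2 
 * s2   s2  s3 
   s3   s3  s0 
(> = start, * = accepting)

start=s0; accept=s2; s0-a->s0; s0-b->s1; s1-a->s1; s1-b->s2; s2-a->s2; s2-b->s3; s3-a->s3; s3-b->s0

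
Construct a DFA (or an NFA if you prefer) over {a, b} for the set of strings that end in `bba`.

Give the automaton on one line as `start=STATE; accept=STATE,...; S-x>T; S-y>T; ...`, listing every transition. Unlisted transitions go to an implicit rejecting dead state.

start=q0; accept=q3; q0-a>q0; q0-b>q1; q1-a>q0; q1-b>q2; q2-a>q3; q2-b>q2; q3-a>q0; q3-b>q1

Remember how much of `bba` the current input suffix matches. State q0 means no match yet; q1 means the last symbol is `b`; q2 means the last 2 symbols are `bb`; q3 means the last 3 symbols are `bba`. Only q3 accepts. On a mismatch, fall back to the longest proper suffix that is still a prefix of `bba`.
        a   b  
>  q0   q0  q1 
   q1   q0  q2 
   q2   q3  q2 
 * q3   q0  q1 
(> = start, * = accepting)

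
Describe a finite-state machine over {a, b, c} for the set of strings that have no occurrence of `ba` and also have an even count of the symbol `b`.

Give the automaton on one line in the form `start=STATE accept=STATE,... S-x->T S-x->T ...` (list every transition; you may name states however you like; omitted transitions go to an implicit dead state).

Handle the two conditions separately and then intersect. One (3 states) tracks partial matches of the forbidden pattern `ba`; the other (2 states) tracks the count of `b`s modulo 2. Each combined state is a pair, one component from each; accept when both components accept. Equivalent product states are then merged.
        a   b   c  
>* s0   s0  s1  s0 
   s1   s2  s3  s4 
   s2   s2  s2  s2 
 * s3   s2  s1  s0 
   s4   s4  s3  s4 
(> = start, * = accepting)

start=s0 accept=s0,s3 s0-a->s0 s0-b->s1 s0-c->s0 s1-a->s2 s1-b->s3 s1-c->s4 s2-a->s2 s2-b->s2 s2-c->s2 s3-a->s2 s3-b->s1 s3-c->s0 s4-a->s4 s4-b->s3 s4-c->s4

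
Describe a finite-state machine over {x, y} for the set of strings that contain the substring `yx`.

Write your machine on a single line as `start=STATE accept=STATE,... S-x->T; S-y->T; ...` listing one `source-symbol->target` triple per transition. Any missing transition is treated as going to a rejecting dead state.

start=s0; accept=s2; s0-x->s0; s0-y->s1; s1-x->s2; s1-y->s1; s2-x->s2; s2-y->s2

States s0..s1 record the length of the longest prefix of `yx` that matches the current input suffix. Reaching s2 means `yx` has been seen, and we stay there forever. Accept from s2.
3 states suffice.
        x   y  
>  s0   s0  s1 
   s1   s2  s1 
 * s2   s2  s2 
(> = start, * = accepting)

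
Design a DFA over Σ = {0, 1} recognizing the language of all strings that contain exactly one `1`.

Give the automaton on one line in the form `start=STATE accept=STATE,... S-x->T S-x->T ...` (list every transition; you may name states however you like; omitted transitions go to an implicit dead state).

start=q0 accept=q1 q0-0->q0 q0-1->q1 q1-0->q1 q1-1->q2 q2-0->q2 q2-1->q2

Only the number of `1`s matters, and only up to 2. Make a chain q0 → q1 → q2 advanced by each `1` (with q2 absorbing); every other symbol self-loops. The accepting set is {q1}.
3 states suffice.
        0   1  
>  q0   q0  q1 
 * q1   q1  q2 
   q2   q2  q2 
(> = start, * = accepting)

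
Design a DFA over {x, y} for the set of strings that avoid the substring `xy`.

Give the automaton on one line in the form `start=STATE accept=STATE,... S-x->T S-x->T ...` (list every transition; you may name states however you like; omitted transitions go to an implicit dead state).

Track partial matches of the forbidden pattern `xy`. State S2 is a dead state reached once `xy` has occurred; every other state accepts. S0 means no part of `xy` is currently matched.
With 3 states:
        x   y  
>* S0   S1  S0 
 * S1   S1  S2 
   S2   S2  S2 
(> = start, * = accepting)

start=S0 accept=S0,S1 S0-x->S1 S0-y->S0 S1-x->S1 S1-y->S2 S2-x->S2 S2-y->S2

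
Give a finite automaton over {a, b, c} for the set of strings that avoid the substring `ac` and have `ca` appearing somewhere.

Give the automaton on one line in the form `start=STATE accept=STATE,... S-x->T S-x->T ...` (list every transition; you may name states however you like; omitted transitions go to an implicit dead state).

Build one automaton per condition and run them in lockstep. One (3 states) tracks partial matches of the forbidden pattern `ac`; the other (3 states) tracks whether and how much of `ca` has been seen. Each combined state is a pair, one component from each; accept when both components accept.
An 8-state machine:
        a   b   c  
>  s0   s1  s0  s2 
   s1   s1  s0  s3 
   s2   s4  s0  s2 
   s3   s5  s6  s3 
 * s4   s4  s7  s5 
   s5   s5  s5  s5 
   s6   s6  s6  s3 
 * s7   s4  s7  s7 
(> = start, * = accepting)

start=s0 accept=s4,s7 s0-a->s1 s0-b->s0 s0-c->s2 s1-a->s1 s1-b->s0 s1-c->s3 s2-a->s4 s2-b->s0 s2-c->s2 s3-a->s5 s3-b->s6 s3-c->s3 s4-a->s4 s4-b->s7 s4-c->s5 s5-a->s5 s5-b->s5 s5-c->s5 s6-a->s6 s6-b->s6 s6-c->s3 s7-a->s4 s7-b->s7 s7-c->s7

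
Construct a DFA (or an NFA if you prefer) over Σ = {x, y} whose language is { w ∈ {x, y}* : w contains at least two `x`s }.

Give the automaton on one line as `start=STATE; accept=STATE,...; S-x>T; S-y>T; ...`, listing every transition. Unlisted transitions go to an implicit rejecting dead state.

Count `x`s, saturating at 3: states q0 through q2 mean 0 through 2 `x`s seen; q3 means more than 2. Each `x` increments (capped at q3); other symbols loop. Accept from {q2, q3}.
4 states suffice.
        x   y  
>  q0   q1  q0 
   q1   q2  q1 
 * q2   q3  q2 
 * q3   q3  q3 
(> = start, * = accepting)

start=q0; accept=q2,q3; q0-x>q1; q0-y>q0; q1-x>q2; q1-y>q1; q2-x>q3; q2-y>q2; q3-x>q3; q3-y>q3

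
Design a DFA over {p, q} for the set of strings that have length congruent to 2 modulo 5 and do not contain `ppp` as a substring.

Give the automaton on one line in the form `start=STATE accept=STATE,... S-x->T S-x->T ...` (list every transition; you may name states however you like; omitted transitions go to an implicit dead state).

Run two small machines in parallel and take their product. One (5 states) tracks the input length modulo 5; the other (4 states) tracks partial matches of the forbidden pattern `ppp`. Each combined state is a pair, one component from each; accept when both components accept.
          p    q  
>  S0     S1   S2 
   S1     S3   S4 
   S2     S5   S4 
 * S3     S6   S7 
 * S4     S8   S7 
 * S5     S9   S7 
   S6    S10  S10 
   S7    S11  S12 
   S8    S13  S12 
   S9    S10  S12 
   S10   S14  S14 
   S11   S15   S0 
   S12   S16   S0 
   S13   S14   S0 
   S14   S17  S17 
   S15   S17   S2 
   S16   S18   S2 
   S17   S19  S19 
   S18   S19   S4 
   S19    S6   S6 
(> = start, * = accepting)

start=S0 accept=S3,S4,S5 S0-p->S1 S0-q->S2 S1-p->S3 S1-q->S4 S2-p->S5 S2-q->S4 S3-p->S6 S3-q->S7 S4-p->S8 S4-q->S7 S5-p->S9 S5-q->S7 S6-p->S10 S6-q->S10 S7-p->S11 S7-q->S12 S8-p->S13 S8-q->S12 S9-p->S10 S9-q->S12 S10-p->S14 S10-q->S14 S11-p->S15 S11-q->S0 S12-p->S16 S12-q->S0 S13-p->S14 S13-q->S0 S14-p->S17 S14-q->S17 S15-p->S17 S15-q->S2 S16-p->S18 S16-q->S2 S17-p->S19 S17-q->S19 S18-p->S19 S18-q->S4 S19-p->S6 S19-q->S6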